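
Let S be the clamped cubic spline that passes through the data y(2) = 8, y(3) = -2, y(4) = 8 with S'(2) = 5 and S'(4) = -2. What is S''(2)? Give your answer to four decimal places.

Write M_i for S''(x_i). With h_i = 1, 1 and divided differences Δ_i = -10, 10, the continuity of S' gives the tridiagonal system
  1·M_0 + 4·M_1 + 1·M_2 = 6(Δ_1 - Δ_0) = 120
Clamped end conditions give two more equations: 2h_0·M_0 + h_0·M_1 = 6(Δ_0 - S'(2)) = -90 and h_1·M_1 + 2h_1·M_2 = 6(S'(4) - Δ_1) = -72.
Hence M_0 = -157/2, M_1 = 67, M_2 = -139/2.

-78.5000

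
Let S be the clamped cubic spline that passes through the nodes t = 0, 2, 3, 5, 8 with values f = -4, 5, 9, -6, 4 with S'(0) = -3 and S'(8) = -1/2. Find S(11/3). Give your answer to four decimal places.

5.3024

Put M_i = S'' at the i-th knot. Here h = (2, 1, 2, 3) and Δ = (9/2, 4, -15/2, 10/3), so the interior equations h_(i-1)·M_(i-1) + 2(h_(i-1)+h_i)·M_i + h_i·M_(i+1) = 6(Δ_i − Δ_(i-1)) read
  2·M_0 + 6·M_1 + 1·M_2 = 6(Δ_1 - Δ_0) = -3
  1·M_1 + 6·M_2 + 2·M_3 = 6(Δ_2 - Δ_1) = -69
  2·M_2 + 10·M_3 + 3·M_4 = 6(Δ_3 - Δ_2) = 65
Clamped end conditions give two more equations: 2h_0·M_0 + h_0·M_1 = 6(Δ_0 - S'(0)) = 45 and h_3·M_3 + 2h_3·M_4 = 6(S'(8) - Δ_3) = -23.
Solving the tridiagonal system: M_0 = 7407/604, M_1 = -306/151, M_2 = -4641/302, M_3 = 1905/151, M_4 = -4594/453.
On [3, 5], S(t) = 9 - 441/302·(t - 3) - 4641/604·(t - 3)² + 2817/1208·(t - 3)³.
With (t - 3) = 2/3: S(11/3) = 2402/453.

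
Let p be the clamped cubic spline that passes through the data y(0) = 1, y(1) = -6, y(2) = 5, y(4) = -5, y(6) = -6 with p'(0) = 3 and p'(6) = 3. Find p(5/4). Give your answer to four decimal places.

-4.7676

With M_i denoting the second derivative at x_i, h_i = 1, 1, 2, 2, and Δ_i = (y_(i+1) − y_i)/h_i = -7, 11, -5, -1/2:
  1·M_0 + 4·M_1 + 1·M_2 = 6(Δ_1 - Δ_0) = 108
  1·M_1 + 6·M_2 + 2·M_3 = 6(Δ_2 - Δ_1) = -96
  2·M_2 + 8·M_3 + 2·M_4 = 6(Δ_3 - Δ_2) = 27
Clamped end conditions give two more equations: 2h_0·M_0 + h_0·M_1 = 6(Δ_0 - p'(0)) = -60 and h_3·M_3 + 2h_3·M_4 = 6(p'(6) - Δ_3) = 21.
Solving: M_0 = -1501/28, M_1 = 661/14, M_2 = -109/4, M_3 = 71/7, M_4 = 5/28.
On [1, 2], p(x) = -6 - 11/56·(x - 1) + 661/28·(x - 1)² - 695/56·(x - 1)³.
With (x - 1) = 1/4: p(5/4) = -2441/512.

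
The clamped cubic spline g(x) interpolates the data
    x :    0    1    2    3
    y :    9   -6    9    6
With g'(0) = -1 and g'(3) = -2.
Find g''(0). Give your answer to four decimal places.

-81.4667

Write M_i for g''(x_i). With h_i = 1, 1, 1 and divided differences Δ_i = -15, 15, -3, the continuity of g' gives the tridiagonal system
  1·M_0 + 4·M_1 + 1·M_2 = 6(Δ_1 - Δ_0) = 180
  1·M_1 + 4·M_2 + 1·M_3 = 6(Δ_2 - Δ_1) = -108
Clamped end conditions give two more equations: 2h_0·M_0 + h_0·M_1 = 6(Δ_0 - g'(0)) = -84 and h_2·M_2 + 2h_2·M_3 = 6(g'(3) - Δ_2) = 6.
Hence M_0 = -1222/15, M_1 = 1184/15, M_2 = -814/15, M_3 = 452/15.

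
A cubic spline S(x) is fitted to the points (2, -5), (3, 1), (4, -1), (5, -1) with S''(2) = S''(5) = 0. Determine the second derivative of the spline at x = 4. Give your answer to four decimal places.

Let M_i = S''(x_i). Step sizes h_i = 1, 1, 1; slopes of the chords Δ_i = (y_(i+1) - y_i)/h_i = 6, -2, 0.
  1·M_0 + 4·M_1 + 1·M_2 = 6(Δ_1 - Δ_0) = -48
  1·M_1 + 4·M_2 + 1·M_3 = 6(Δ_2 - Δ_1) = 12
Natural end conditions: M_0 = M_3 = 0.
Hence M_0 = 0, M_1 = -68/5, M_2 = 32/5, M_3 = 0.

6.4000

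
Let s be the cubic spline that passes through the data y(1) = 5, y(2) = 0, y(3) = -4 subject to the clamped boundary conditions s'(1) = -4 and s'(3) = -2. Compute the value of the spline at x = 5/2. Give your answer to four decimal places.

-2.4063

Write m_i for s''(x_i). With h_i = 1, 1 and divided differences Δ_i = -5, -4, the continuity of s' gives the tridiagonal system
  1·m_0 + 4·m_1 + 1·m_2 = 6(Δ_1 - Δ_0) = 6
Clamped end conditions give two more equations: 2h_0·m_0 + h_0·m_1 = 6(Δ_0 - s'(1)) = -6 and h_1·m_1 + 2h_1·m_2 = 6(s'(3) - Δ_1) = 12.
Forward elimination and back-substitution give m_0 = -7/2, m_1 = 1, m_2 = 11/2.
On [2, 3], s(x) = 0 - 21/4·(x - 2) + 1/2·(x - 2)² + 3/4·(x - 2)³.
With (x - 2) = 1/2: s(5/2) = -77/32.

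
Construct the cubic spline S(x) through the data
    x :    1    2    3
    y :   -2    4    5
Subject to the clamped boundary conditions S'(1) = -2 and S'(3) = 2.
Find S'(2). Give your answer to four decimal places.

5.2500

Let σ_i = S''(x_i). Step sizes h_i = 1, 1; slopes of the chords Δ_i = (y_(i+1) - y_i)/h_i = 6, 1.
  1·σ_0 + 4·σ_1 + 1·σ_2 = 6(Δ_1 - Δ_0) = -30
Clamped end conditions give two more equations: 2h_0·σ_0 + h_0·σ_1 = 6(Δ_0 - S'(1)) = 48 and h_1·σ_1 + 2h_1·σ_2 = 6(S'(3) - Δ_1) = 6.
Solving: σ_0 = 67/2, σ_1 = -19, σ_2 = 25/2.
On [2, 3], S'(x) = b_1 + 2c_1·(x - 2) + 3d_1·(x - 2)² with b_1 = Δ_1 - h_1(2σ_1 + σ_2)/6 = 21/4, c_1 = σ_1/2 = -19/2, d_1 = (σ_2 - σ_1)/(6h_1) = 21/4. So S'(2) = 21/4.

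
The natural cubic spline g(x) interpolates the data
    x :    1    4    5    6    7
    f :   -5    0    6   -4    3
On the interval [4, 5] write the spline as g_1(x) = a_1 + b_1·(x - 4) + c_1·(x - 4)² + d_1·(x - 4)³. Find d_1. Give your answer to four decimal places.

Let M_i = g''(x_i). Step sizes h_i = 3, 1, 1, 1; slopes of the chords Δ_i = (y_(i+1) - y_i)/h_i = 5/3, 6, -10, 7.
  3·M_0 + 8·M_1 + 1·M_2 = 6(Δ_1 - Δ_0) = 26
  1·M_1 + 4·M_2 + 1·M_3 = 6(Δ_2 - Δ_1) = -96
  1·M_2 + 4·M_3 + 1·M_4 = 6(Δ_3 - Δ_2) = 102
Natural end conditions: M_0 = M_4 = 0.
Solving: M_0 = 0, M_1 = 219/29, M_2 = -998/29, M_3 = 989/29, M_4 = 0.
On [4, 5], with g_1(x) = a_1 + b_1·(x - 4) + c_1·(x - 4)² + d_1·(x - 4)³: c_1 = M_1/2 = 219/58, d_1 = (M_2 - M_1)/(6h_1) = -1217/174, b_1 = Δ_1 - h_1(2M_1 + M_2)/6 = 802/87.

-6.9943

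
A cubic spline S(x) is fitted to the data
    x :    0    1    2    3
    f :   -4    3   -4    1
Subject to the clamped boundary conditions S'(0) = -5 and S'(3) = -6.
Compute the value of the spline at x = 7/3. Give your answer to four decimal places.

-2.3086

Let σ_i = S''(x_i). Step sizes h_i = 1, 1, 1; slopes of the chords Δ_i = (y_(i+1) - y_i)/h_i = 7, -7, 5.
  1·σ_0 + 4·σ_1 + 1·σ_2 = 6(Δ_1 - Δ_0) = -84
  1·σ_1 + 4·σ_2 + 1·σ_3 = 6(Δ_2 - Δ_1) = 72
Clamped end conditions give two more equations: 2h_0·σ_0 + h_0·σ_1 = 6(Δ_0 - S'(0)) = 72 and h_2·σ_2 + 2h_2·σ_3 = 6(S'(3) - Δ_2) = -66.
Hence σ_0 = 178/3, σ_1 = -140/3, σ_2 = 130/3, σ_3 = -164/3.
On [2, 3], S(x) = -4 - 1/3·(x - 2) + 65/3·(x - 2)² - 49/3·(x - 2)³.
With (x - 2) = 1/3: S(7/3) = -187/81.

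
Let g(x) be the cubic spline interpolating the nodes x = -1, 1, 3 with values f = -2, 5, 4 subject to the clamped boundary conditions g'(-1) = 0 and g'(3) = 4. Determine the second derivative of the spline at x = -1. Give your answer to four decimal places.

Write m_i for g''(x_i). With h_i = 2, 2 and divided differences Δ_i = 7/2, -1/2, the continuity of g' gives the tridiagonal system
  2·m_0 + 8·m_1 + 2·m_2 = 6(Δ_1 - Δ_0) = -24
Clamped end conditions give two more equations: 2h_0·m_0 + h_0·m_1 = 6(Δ_0 - g'(-1)) = 21 and h_1·m_1 + 2h_1·m_2 = 6(g'(3) - Δ_1) = 27.
Solving: m_0 = 37/4, m_1 = -8, m_2 = 43/4.

9.2500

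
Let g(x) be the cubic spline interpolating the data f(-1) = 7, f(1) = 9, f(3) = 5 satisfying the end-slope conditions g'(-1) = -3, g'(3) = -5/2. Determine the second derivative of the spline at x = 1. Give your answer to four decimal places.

-4.7500

Put M_i = g'' at the i-th knot. Here h = (2, 2) and Δ = (1, -2), so the interior equations h_(i-1)·M_(i-1) + 2(h_(i-1)+h_i)·M_i + h_i·M_(i+1) = 6(Δ_i − Δ_(i-1)) read
  2·M_0 + 8·M_1 + 2·M_2 = 6(Δ_1 - Δ_0) = -18
Clamped end conditions give two more equations: 2h_0·M_0 + h_0·M_1 = 6(Δ_0 - g'(-1)) = 24 and h_1·M_1 + 2h_1·M_2 = 6(g'(3) - Δ_1) = -3.
Hence M_0 = 67/8, M_1 = -19/4, M_2 = 13/8.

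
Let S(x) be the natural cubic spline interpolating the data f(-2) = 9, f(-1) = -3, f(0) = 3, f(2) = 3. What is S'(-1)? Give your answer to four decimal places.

-2.0870

Put M_i = S'' at the i-th knot. Here h = (1, 1, 2) and Δ = (-12, 6, 0), so the interior equations h_(i-1)·M_(i-1) + 2(h_(i-1)+h_i)·M_i + h_i·M_(i+1) = 6(Δ_i − Δ_(i-1)) read
  1·M_0 + 4·M_1 + 1·M_2 = 6(Δ_1 - Δ_0) = 108
  1·M_1 + 6·M_2 + 2·M_3 = 6(Δ_2 - Δ_1) = -36
Natural end conditions: M_0 = M_3 = 0.
Solving the tridiagonal system: M_0 = 0, M_1 = 684/23, M_2 = -252/23, M_3 = 0.
On [-1, 0], S'(x) = b_1 + 2c_1·(x + 1) + 3d_1·(x + 1)² with b_1 = Δ_1 - h_1(2M_1 + M_2)/6 = -48/23, c_1 = M_1/2 = 342/23, d_1 = (M_2 - M_1)/(6h_1) = -156/23. So S'(-1) = -48/23.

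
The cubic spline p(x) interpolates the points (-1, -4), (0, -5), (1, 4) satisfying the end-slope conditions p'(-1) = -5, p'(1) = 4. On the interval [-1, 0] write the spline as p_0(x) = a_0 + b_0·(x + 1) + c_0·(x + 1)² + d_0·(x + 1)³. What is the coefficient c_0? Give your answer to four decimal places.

Write M_i for p''(x_i). With h_i = 1, 1 and divided differences Δ_i = -1, 9, the continuity of p' gives the tridiagonal system
  1·M_0 + 4·M_1 + 1·M_2 = 6(Δ_1 - Δ_0) = 60
Clamped end conditions give two more equations: 2h_0·M_0 + h_0·M_1 = 6(Δ_0 - p'(-1)) = 24 and h_1·M_1 + 2h_1·M_2 = 6(p'(1) - Δ_1) = -30.
Forward elimination and back-substitution give M_0 = 3/2, M_1 = 21, M_2 = -51/2.
On [-1, 0], with p_0(x) = a_0 + b_0·(x + 1) + c_0·(x + 1)² + d_0·(x + 1)³: c_0 = M_0/2 = 3/4, d_0 = (M_1 - M_0)/(6h_0) = 13/4, b_0 = Δ_0 - h_0(2M_0 + M_1)/6 = -5.

0.7500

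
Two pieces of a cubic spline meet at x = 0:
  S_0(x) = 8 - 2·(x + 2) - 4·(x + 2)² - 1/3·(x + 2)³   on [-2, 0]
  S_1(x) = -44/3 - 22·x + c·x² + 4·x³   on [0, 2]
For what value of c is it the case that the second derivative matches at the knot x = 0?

S_0''(x) = -8 - 2·(x + 2), so S_0''(0) = -12. On the right, S_1''(0) = 2c, so c = -6.

-6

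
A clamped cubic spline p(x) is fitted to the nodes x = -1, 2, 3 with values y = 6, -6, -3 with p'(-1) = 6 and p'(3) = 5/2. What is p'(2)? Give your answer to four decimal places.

Put M_i = p'' at the i-th knot. Here h = (3, 1) and Δ = (-4, 3), so the interior equations h_(i-1)·M_(i-1) + 2(h_(i-1)+h_i)·M_i + h_i·M_(i+1) = 6(Δ_i − Δ_(i-1)) read
  3·M_0 + 8·M_1 + 1·M_2 = 6(Δ_1 - Δ_0) = 42
Clamped end conditions give two more equations: 2h_0·M_0 + h_0·M_1 = 6(Δ_0 - p'(-1)) = -60 and h_1·M_1 + 2h_1·M_2 = 6(p'(3) - Δ_1) = -3.
Forward elimination and back-substitution give M_0 = -129/8, M_1 = 49/4, M_2 = -61/8.
On [2, 3], p'(x) = b_1 + 2c_1·(x - 2) + 3d_1·(x - 2)² with b_1 = Δ_1 - h_1(2M_1 + M_2)/6 = 3/16, c_1 = M_1/2 = 49/8, d_1 = (M_2 - M_1)/(6h_1) = -53/16. So p'(2) = 3/16.

0.1875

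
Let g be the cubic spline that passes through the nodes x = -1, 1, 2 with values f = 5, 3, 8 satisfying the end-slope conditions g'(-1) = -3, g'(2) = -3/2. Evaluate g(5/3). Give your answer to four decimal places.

7.3333

Put m_i = g'' at the i-th knot. Here h = (2, 1) and Δ = (-1, 5), so the interior equations h_(i-1)·m_(i-1) + 2(h_(i-1)+h_i)·m_i + h_i·m_(i+1) = 6(Δ_i − Δ_(i-1)) read
  2·m_0 + 6·m_1 + 1·m_2 = 6(Δ_1 - Δ_0) = 36
Clamped end conditions give two more equations: 2h_0·m_0 + h_0·m_1 = 6(Δ_0 - g'(-1)) = 12 and h_1·m_1 + 2h_1·m_2 = 6(g'(2) - Δ_1) = -39.
Forward elimination and back-substitution give m_0 = -5/2, m_1 = 11, m_2 = -25.
On [1, 2], g(x) = 3 + 11/2·(x - 1) + 11/2·(x - 1)² - 6·(x - 1)³.
With (x - 1) = 2/3: g(5/3) = 22/3.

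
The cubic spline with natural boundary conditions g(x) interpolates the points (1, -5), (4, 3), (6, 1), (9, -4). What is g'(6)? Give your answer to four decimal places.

Write m_i for g''(x_i). With h_i = 3, 2, 3 and divided differences Δ_i = 8/3, -1, -5/3, the continuity of g' gives the tridiagonal system
  3·m_0 + 10·m_1 + 2·m_2 = 6(Δ_1 - Δ_0) = -22
  2·m_1 + 10·m_2 + 3·m_3 = 6(Δ_2 - Δ_1) = -4
Natural end conditions: m_0 = m_3 = 0.
Solving the tridiagonal system: m_0 = 0, m_1 = -53/24, m_2 = 1/24, m_3 = 0.
On [6, 9], g'(x) = b_2 + 2c_2·(x - 6) + 3d_2·(x - 6)² with b_2 = Δ_2 - h_2(2m_2 + m_3)/6 = -41/24, c_2 = m_2/2 = 1/48, d_2 = (m_3 - m_2)/(6h_2) = -1/432. So g'(6) = -41/24.

-1.7083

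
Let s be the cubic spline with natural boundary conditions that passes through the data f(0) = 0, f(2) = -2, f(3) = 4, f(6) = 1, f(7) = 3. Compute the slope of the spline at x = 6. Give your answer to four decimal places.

Let m_i = s''(x_i). Step sizes h_i = 2, 1, 3, 1; slopes of the chords Δ_i = (y_(i+1) - y_i)/h_i = -1, 6, -1, 2.
  2·m_0 + 6·m_1 + 1·m_2 = 6(Δ_1 - Δ_0) = 42
  1·m_1 + 8·m_2 + 3·m_3 = 6(Δ_2 - Δ_1) = -42
  3·m_2 + 8·m_3 + 1·m_4 = 6(Δ_3 - Δ_2) = 18
Natural end conditions: m_0 = m_4 = 0.
Forward elimination and back-substitution give m_0 = 0, m_1 = 1350/161, m_2 = -1338/161, m_3 = 864/161, m_4 = 0.
On [6, 7], s'(x) = b_3 + 2c_3·(x - 6) + 3d_3·(x - 6)² with b_3 = Δ_3 - h_3(2m_3 + m_4)/6 = 34/161, c_3 = m_3/2 = 432/161, d_3 = (m_4 - m_3)/(6h_3) = -144/161. So s'(6) = 34/161.

0.2112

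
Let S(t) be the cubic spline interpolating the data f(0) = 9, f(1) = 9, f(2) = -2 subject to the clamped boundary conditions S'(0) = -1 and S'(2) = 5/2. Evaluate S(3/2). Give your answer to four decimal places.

Put M_i = S'' at the i-th knot. Here h = (1, 1) and Δ = (0, -11), so the interior equations h_(i-1)·M_(i-1) + 2(h_(i-1)+h_i)·M_i + h_i·M_(i+1) = 6(Δ_i − Δ_(i-1)) read
  1·M_0 + 4·M_1 + 1·M_2 = 6(Δ_1 - Δ_0) = -66
Clamped end conditions give two more equations: 2h_0·M_0 + h_0·M_1 = 6(Δ_0 - S'(0)) = 6 and h_1·M_1 + 2h_1·M_2 = 6(S'(2) - Δ_1) = 81.
Forward elimination and back-substitution give M_0 = 85/4, M_1 = -73/2, M_2 = 235/4.
On [1, 2], S(t) = 9 - 69/8·(t - 1) - 73/4·(t - 1)² + 127/8·(t - 1)³.
With (t - 1) = 1/2: S(3/2) = 135/64.

2.1094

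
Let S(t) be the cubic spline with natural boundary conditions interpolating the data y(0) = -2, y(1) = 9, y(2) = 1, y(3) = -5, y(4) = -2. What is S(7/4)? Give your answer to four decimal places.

With M_i denoting the second derivative at x_i, h_i = 1, 1, 1, 1, and Δ_i = (y_(i+1) − y_i)/h_i = 11, -8, -6, 3:
  1·M_0 + 4·M_1 + 1·M_2 = 6(Δ_1 - Δ_0) = -114
  1·M_1 + 4·M_2 + 1·M_3 = 6(Δ_2 - Δ_1) = 12
  1·M_2 + 4·M_3 + 1·M_4 = 6(Δ_3 - Δ_2) = 54
Natural end conditions: M_0 = M_4 = 0.
Forward elimination and back-substitution give M_0 = 0, M_1 = -213/7, M_2 = 54/7, M_3 = 81/7, M_4 = 0.
On [1, 2], S(t) = 9 + 6/7·(t - 1) - 213/14·(t - 1)² + 89/14·(t - 1)³.
With (t - 1) = 3/4: S(7/4) = 3375/896.

3.7667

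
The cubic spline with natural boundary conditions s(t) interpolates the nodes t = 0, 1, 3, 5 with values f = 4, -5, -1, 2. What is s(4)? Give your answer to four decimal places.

1.3523

With m_i denoting the second derivative at x_i, h_i = 1, 2, 2, and Δ_i = (y_(i+1) − y_i)/h_i = -9, 2, 3/2:
  1·m_0 + 6·m_1 + 2·m_2 = 6(Δ_1 - Δ_0) = 66
  2·m_1 + 8·m_2 + 2·m_3 = 6(Δ_2 - Δ_1) = -3
Natural end conditions: m_0 = m_3 = 0.
Forward elimination and back-substitution give m_0 = 0, m_1 = 267/22, m_2 = -75/22, m_3 = 0.
On [3, 5], s(t) = -1 + 83/22·(t - 3) - 75/44·(t - 3)² + 25/88·(t - 3)³.
With (t - 3) = 1: s(4) = 119/88.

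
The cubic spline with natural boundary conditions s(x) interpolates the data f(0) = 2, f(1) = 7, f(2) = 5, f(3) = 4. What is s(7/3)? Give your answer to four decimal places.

4.3951

Let M_i = s''(x_i). Step sizes h_i = 1, 1, 1; slopes of the chords Δ_i = (y_(i+1) - y_i)/h_i = 5, -2, -1.
  1·M_0 + 4·M_1 + 1·M_2 = 6(Δ_1 - Δ_0) = -42
  1·M_1 + 4·M_2 + 1·M_3 = 6(Δ_2 - Δ_1) = 6
Natural end conditions: M_0 = M_3 = 0.
Solving the tridiagonal system: M_0 = 0, M_1 = -58/5, M_2 = 22/5, M_3 = 0.
On [2, 3], s(x) = 5 - 37/15·(x - 2) + 11/5·(x - 2)² - 11/15·(x - 2)³.
With (x - 2) = 1/3: s(7/3) = 356/81.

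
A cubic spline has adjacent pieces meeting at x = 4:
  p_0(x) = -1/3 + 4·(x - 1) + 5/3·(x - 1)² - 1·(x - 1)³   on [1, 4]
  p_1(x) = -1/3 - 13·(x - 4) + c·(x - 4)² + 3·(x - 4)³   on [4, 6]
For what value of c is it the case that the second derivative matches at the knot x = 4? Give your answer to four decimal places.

p_0''(x) = 10/3 - 6·(x - 1), so p_0''(4) = -44/3. On the right, p_1''(4) = 2c, so c = -22/3.

-7.3333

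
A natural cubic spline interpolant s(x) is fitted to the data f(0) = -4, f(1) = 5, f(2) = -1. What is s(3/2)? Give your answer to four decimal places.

3.4063

Write M_i for s''(x_i). With h_i = 1, 1 and divided differences Δ_i = 9, -6, the continuity of s' gives the tridiagonal system
  1·M_0 + 4·M_1 + 1·M_2 = 6(Δ_1 - Δ_0) = -90
Natural end conditions: M_0 = M_2 = 0.
Hence M_0 = 0, M_1 = -45/2, M_2 = 0.
On [1, 2], s(x) = 5 + 3/2·(x - 1) - 45/4·(x - 1)² + 15/4·(x - 1)³.
With (x - 1) = 1/2: s(3/2) = 109/32.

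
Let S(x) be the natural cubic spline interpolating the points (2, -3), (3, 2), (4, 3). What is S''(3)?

-6

Put M_i = S'' at the i-th knot. Here h = (1, 1) and Δ = (5, 1), so the interior equations h_(i-1)·M_(i-1) + 2(h_(i-1)+h_i)·M_i + h_i·M_(i+1) = 6(Δ_i − Δ_(i-1)) read
  1·M_0 + 4·M_1 + 1·M_2 = 6(Δ_1 - Δ_0) = -24
Natural end conditions: M_0 = M_2 = 0.
Solving: M_0 = 0, M_1 = -6, M_2 = 0.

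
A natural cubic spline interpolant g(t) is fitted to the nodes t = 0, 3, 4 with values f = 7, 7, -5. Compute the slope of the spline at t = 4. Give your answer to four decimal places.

-13.5000

Write M_i for g''(x_i). With h_i = 3, 1 and divided differences Δ_i = 0, -12, the continuity of g' gives the tridiagonal system
  3·M_0 + 8·M_1 + 1·M_2 = 6(Δ_1 - Δ_0) = -72
Natural end conditions: M_0 = M_2 = 0.
Solving: M_0 = 0, M_1 = -9, M_2 = 0.
On [3, 4], g'(t) = b_1 + 2c_1·(t - 3) + 3d_1·(t - 3)² with b_1 = Δ_1 - h_1(2M_1 + M_2)/6 = -9, c_1 = M_1/2 = -9/2, d_1 = (M_2 - M_1)/(6h_1) = 3/2. So g'(4) = -27/2.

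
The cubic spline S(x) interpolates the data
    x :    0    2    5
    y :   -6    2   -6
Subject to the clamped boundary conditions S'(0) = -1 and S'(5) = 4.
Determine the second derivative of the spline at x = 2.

Write m_i for S''(x_i). With h_i = 2, 3 and divided differences Δ_i = 4, -8/3, the continuity of S' gives the tridiagonal system
  2·m_0 + 10·m_1 + 3·m_2 = 6(Δ_1 - Δ_0) = -40
Clamped end conditions give two more equations: 2h_0·m_0 + h_0·m_1 = 6(Δ_0 - S'(0)) = 30 and h_1·m_1 + 2h_1·m_2 = 6(S'(5) - Δ_1) = 40.
Forward elimination and back-substitution give m_0 = 25/2, m_1 = -10, m_2 = 35/3.

-10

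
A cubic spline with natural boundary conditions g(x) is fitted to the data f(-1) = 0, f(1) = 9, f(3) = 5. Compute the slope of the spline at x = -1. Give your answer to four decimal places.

6.1250

With M_i denoting the second derivative at x_i, h_i = 2, 2, and Δ_i = (y_(i+1) − y_i)/h_i = 9/2, -2:
  2·M_0 + 8·M_1 + 2·M_2 = 6(Δ_1 - Δ_0) = -39
Natural end conditions: M_0 = M_2 = 0.
Hence M_0 = 0, M_1 = -39/8, M_2 = 0.
On [-1, 1], g'(x) = b_0 + 2c_0·(x + 1) + 3d_0·(x + 1)² with b_0 = Δ_0 - h_0(2M_0 + M_1)/6 = 49/8, c_0 = M_0/2 = 0, d_0 = (M_1 - M_0)/(6h_0) = -13/32. So g'(-1) = 49/8.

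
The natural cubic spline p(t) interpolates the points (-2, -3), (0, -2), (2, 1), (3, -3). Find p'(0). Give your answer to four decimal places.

2.0455

With m_i denoting the second derivative at x_i, h_i = 2, 2, 1, and Δ_i = (y_(i+1) − y_i)/h_i = 1/2, 3/2, -4:
  2·m_0 + 8·m_1 + 2·m_2 = 6(Δ_1 - Δ_0) = 6
  2·m_1 + 6·m_2 + 1·m_3 = 6(Δ_2 - Δ_1) = -33
Natural end conditions: m_0 = m_3 = 0.
Solving the tridiagonal system: m_0 = 0, m_1 = 51/22, m_2 = -69/11, m_3 = 0.
On [0, 2], p'(t) = b_1 + 2c_1·t + 3d_1·t² with b_1 = Δ_1 - h_1(2m_1 + m_2)/6 = 45/22, c_1 = m_1/2 = 51/44, d_1 = (m_2 - m_1)/(6h_1) = -63/88. So p'(0) = 45/22.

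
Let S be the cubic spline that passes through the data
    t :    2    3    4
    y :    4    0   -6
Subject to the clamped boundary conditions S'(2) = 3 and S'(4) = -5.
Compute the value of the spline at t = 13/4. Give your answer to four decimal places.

-1.6875

Put σ_i = S'' at the i-th knot. Here h = (1, 1) and Δ = (-4, -6), so the interior equations h_(i-1)·σ_(i-1) + 2(h_(i-1)+h_i)·σ_i + h_i·σ_(i+1) = 6(Δ_i − Δ_(i-1)) read
  1·σ_0 + 4·σ_1 + 1·σ_2 = 6(Δ_1 - Δ_0) = -12
Clamped end conditions give two more equations: 2h_0·σ_0 + h_0·σ_1 = 6(Δ_0 - S'(2)) = -42 and h_1·σ_1 + 2h_1·σ_2 = 6(S'(4) - Δ_1) = 6.
Solving: σ_0 = -22, σ_1 = 2, σ_2 = 2.
On [3, 4], S(t) = 0 - 7·(t - 3) + 1·(t - 3)² + 0·(t - 3)³.
With (t - 3) = 1/4: S(13/4) = -27/16.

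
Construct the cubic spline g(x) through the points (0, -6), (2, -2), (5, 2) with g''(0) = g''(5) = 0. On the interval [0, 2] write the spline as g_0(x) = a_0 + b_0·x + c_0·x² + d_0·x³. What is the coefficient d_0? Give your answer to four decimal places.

Put σ_i = g'' at the i-th knot. Here h = (2, 3) and Δ = (2, 4/3), so the interior equations h_(i-1)·σ_(i-1) + 2(h_(i-1)+h_i)·σ_i + h_i·σ_(i+1) = 6(Δ_i − Δ_(i-1)) read
  2·σ_0 + 10·σ_1 + 3·σ_2 = 6(Δ_1 - Δ_0) = -4
Natural end conditions: σ_0 = σ_2 = 0.
Hence σ_0 = 0, σ_1 = -2/5, σ_2 = 0.
On [0, 2], with g_0(x) = a_0 + b_0·x + c_0·x² + d_0·x³: c_0 = σ_0/2 = 0, d_0 = (σ_1 - σ_0)/(6h_0) = -1/30, b_0 = Δ_0 - h_0(2σ_0 + σ_1)/6 = 32/15.

-0.0333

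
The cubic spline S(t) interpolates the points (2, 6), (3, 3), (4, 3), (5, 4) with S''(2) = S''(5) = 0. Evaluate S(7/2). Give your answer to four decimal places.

Put M_i = S'' at the i-th knot. Here h = (1, 1, 1) and Δ = (-3, 0, 1), so the interior equations h_(i-1)·M_(i-1) + 2(h_(i-1)+h_i)·M_i + h_i·M_(i+1) = 6(Δ_i − Δ_(i-1)) read
  1·M_0 + 4·M_1 + 1·M_2 = 6(Δ_1 - Δ_0) = 18
  1·M_1 + 4·M_2 + 1·M_3 = 6(Δ_2 - Δ_1) = 6
Natural end conditions: M_0 = M_3 = 0.
Solving: M_0 = 0, M_1 = 22/5, M_2 = 2/5, M_3 = 0.
On [3, 4], S(t) = 3 - 23/15·(t - 3) + 11/5·(t - 3)² - 2/3·(t - 3)³.
With (t - 3) = 1/2: S(7/2) = 27/10.

2.7000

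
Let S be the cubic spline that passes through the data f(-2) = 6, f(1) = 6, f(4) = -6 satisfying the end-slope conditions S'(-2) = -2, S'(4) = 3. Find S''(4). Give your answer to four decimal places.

9.8333

Let σ_i = S''(x_i). Step sizes h_i = 3, 3; slopes of the chords Δ_i = (y_(i+1) - y_i)/h_i = 0, -4.
  3·σ_0 + 12·σ_1 + 3·σ_2 = 6(Δ_1 - Δ_0) = -24
Clamped end conditions give two more equations: 2h_0·σ_0 + h_0·σ_1 = 6(Δ_0 - S'(-2)) = 12 and h_1·σ_1 + 2h_1·σ_2 = 6(S'(4) - Δ_1) = 42.
Hence σ_0 = 29/6, σ_1 = -17/3, σ_2 = 59/6.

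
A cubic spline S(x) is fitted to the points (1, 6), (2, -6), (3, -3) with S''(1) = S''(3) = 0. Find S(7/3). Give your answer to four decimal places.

Let M_i = S''(x_i). Step sizes h_i = 1, 1; slopes of the chords Δ_i = (y_(i+1) - y_i)/h_i = -12, 3.
  1·M_0 + 4·M_1 + 1·M_2 = 6(Δ_1 - Δ_0) = 90
Natural end conditions: M_0 = M_2 = 0.
Solving: M_0 = 0, M_1 = 45/2, M_2 = 0.
On [2, 3], S(x) = -6 - 9/2·(x - 2) + 45/4·(x - 2)² - 15/4·(x - 2)³.
With (x - 2) = 1/3: S(7/3) = -115/18.

-6.3889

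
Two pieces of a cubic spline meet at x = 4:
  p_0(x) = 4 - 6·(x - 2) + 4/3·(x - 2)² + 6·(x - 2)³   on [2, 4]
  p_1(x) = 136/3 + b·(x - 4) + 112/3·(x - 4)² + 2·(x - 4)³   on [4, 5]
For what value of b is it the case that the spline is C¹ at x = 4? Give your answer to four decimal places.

71.3333

p_0'(x) = -6 + 8/3·(x - 2) + 18·(x - 2)², so p_0'(4) = 214/3. On the right, p_1'(4) = b, so b = 214/3.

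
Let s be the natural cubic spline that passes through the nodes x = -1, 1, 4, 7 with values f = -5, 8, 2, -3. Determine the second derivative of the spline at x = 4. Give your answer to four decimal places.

1.5586

Put σ_i = s'' at the i-th knot. Here h = (2, 3, 3) and Δ = (13/2, -2, -5/3), so the interior equations h_(i-1)·σ_(i-1) + 2(h_(i-1)+h_i)·σ_i + h_i·σ_(i+1) = 6(Δ_i − Δ_(i-1)) read
  2·σ_0 + 10·σ_1 + 3·σ_2 = 6(Δ_1 - Δ_0) = -51
  3·σ_1 + 12·σ_2 + 3·σ_3 = 6(Δ_2 - Δ_1) = 2
Natural end conditions: σ_0 = σ_3 = 0.
Hence σ_0 = 0, σ_1 = -206/37, σ_2 = 173/111, σ_3 = 0.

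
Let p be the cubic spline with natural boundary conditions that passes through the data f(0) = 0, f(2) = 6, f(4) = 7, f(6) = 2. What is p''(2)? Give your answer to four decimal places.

-1.4000

Put M_i = p'' at the i-th knot. Here h = (2, 2, 2) and Δ = (3, 1/2, -5/2), so the interior equations h_(i-1)·M_(i-1) + 2(h_(i-1)+h_i)·M_i + h_i·M_(i+1) = 6(Δ_i − Δ_(i-1)) read
  2·M_0 + 8·M_1 + 2·M_2 = 6(Δ_1 - Δ_0) = -15
  2·M_1 + 8·M_2 + 2·M_3 = 6(Δ_2 - Δ_1) = -18
Natural end conditions: M_0 = M_3 = 0.
Solving: M_0 = 0, M_1 = -7/5, M_2 = -19/10, M_3 = 0.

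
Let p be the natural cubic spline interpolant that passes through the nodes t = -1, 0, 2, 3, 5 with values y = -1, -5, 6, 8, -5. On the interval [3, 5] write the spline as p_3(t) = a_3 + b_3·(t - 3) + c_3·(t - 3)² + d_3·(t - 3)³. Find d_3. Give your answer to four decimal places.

0.6237

Put M_i = p'' at the i-th knot. Here h = (1, 2, 1, 2) and Δ = (-4, 11/2, 2, -13/2), so the interior equations h_(i-1)·M_(i-1) + 2(h_(i-1)+h_i)·M_i + h_i·M_(i+1) = 6(Δ_i − Δ_(i-1)) read
  1·M_0 + 6·M_1 + 2·M_2 = 6(Δ_1 - Δ_0) = 57
  2·M_1 + 6·M_2 + 1·M_3 = 6(Δ_2 - Δ_1) = -21
  1·M_2 + 6·M_3 + 2·M_4 = 6(Δ_3 - Δ_2) = -51
Natural end conditions: M_0 = M_4 = 0.
Solving: M_0 = 0, M_1 = 715/62, M_2 = -189/31, M_3 = -232/31, M_4 = 0.
On [3, 5], with p_3(t) = a_3 + b_3·(t - 3) + c_3·(t - 3)² + d_3·(t - 3)³: c_3 = M_3/2 = -116/31, d_3 = (M_4 - M_3)/(6h_3) = 58/93, b_3 = Δ_3 - h_3(2M_3 + M_4)/6 = -281/186.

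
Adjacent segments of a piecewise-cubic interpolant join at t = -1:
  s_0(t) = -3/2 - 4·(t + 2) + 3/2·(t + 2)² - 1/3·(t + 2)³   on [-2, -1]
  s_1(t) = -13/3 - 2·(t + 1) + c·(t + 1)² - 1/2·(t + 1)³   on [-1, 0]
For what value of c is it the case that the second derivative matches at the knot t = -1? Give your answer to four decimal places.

0.5000

s_0''(t) = 3 - 2·(t + 2), so s_0''(-1) = 1. On the right, s_1''(-1) = 2c, so c = 1/2.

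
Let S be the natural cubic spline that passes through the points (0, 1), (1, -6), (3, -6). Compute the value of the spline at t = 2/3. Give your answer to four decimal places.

-4.0988

Write σ_i for S''(x_i). With h_i = 1, 2 and divided differences Δ_i = -7, 0, the continuity of S' gives the tridiagonal system
  1·σ_0 + 6·σ_1 + 2·σ_2 = 6(Δ_1 - Δ_0) = 42
Natural end conditions: σ_0 = σ_2 = 0.
Forward elimination and back-substitution give σ_0 = 0, σ_1 = 7, σ_2 = 0.
On [0, 1], S(t) = 1 - 49/6·t + 0·t² + 7/6·t³.
With t = 2/3: S(2/3) = -332/81.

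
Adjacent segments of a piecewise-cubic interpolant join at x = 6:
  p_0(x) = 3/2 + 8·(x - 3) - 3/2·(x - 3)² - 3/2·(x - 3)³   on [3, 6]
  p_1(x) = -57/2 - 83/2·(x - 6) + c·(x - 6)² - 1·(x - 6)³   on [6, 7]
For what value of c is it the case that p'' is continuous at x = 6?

-15

p_0''(x) = -3 - 9·(x - 3), so p_0''(6) = -30. On the right, p_1''(6) = 2c, so c = -15.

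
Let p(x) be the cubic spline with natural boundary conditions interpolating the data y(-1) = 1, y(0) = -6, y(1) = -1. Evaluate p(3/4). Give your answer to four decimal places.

Put m_i = p'' at the i-th knot. Here h = (1, 1) and Δ = (-7, 5), so the interior equations h_(i-1)·m_(i-1) + 2(h_(i-1)+h_i)·m_i + h_i·m_(i+1) = 6(Δ_i − Δ_(i-1)) read
  1·m_0 + 4·m_1 + 1·m_2 = 6(Δ_1 - Δ_0) = 72
Natural end conditions: m_0 = m_2 = 0.
Solving the tridiagonal system: m_0 = 0, m_1 = 18, m_2 = 0.
On [0, 1], p(x) = -6 - 1·x + 9·x² - 3·x³.
With x = 3/4: p(3/4) = -189/64.

-2.9531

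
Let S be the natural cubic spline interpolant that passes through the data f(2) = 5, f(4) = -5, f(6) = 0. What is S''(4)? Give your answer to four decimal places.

Write M_i for S''(x_i). With h_i = 2, 2 and divided differences Δ_i = -5, 5/2, the continuity of S' gives the tridiagonal system
  2·M_0 + 8·M_1 + 2·M_2 = 6(Δ_1 - Δ_0) = 45
Natural end conditions: M_0 = M_2 = 0.
Hence M_0 = 0, M_1 = 45/8, M_2 = 0.

5.6250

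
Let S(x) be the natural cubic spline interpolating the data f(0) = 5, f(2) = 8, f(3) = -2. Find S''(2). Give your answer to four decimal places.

-11.5000

Let m_i = S''(x_i). Step sizes h_i = 2, 1; slopes of the chords Δ_i = (y_(i+1) - y_i)/h_i = 3/2, -10.
  2·m_0 + 6·m_1 + 1·m_2 = 6(Δ_1 - Δ_0) = -69
Natural end conditions: m_0 = m_2 = 0.
Solving: m_0 = 0, m_1 = -23/2, m_2 = 0.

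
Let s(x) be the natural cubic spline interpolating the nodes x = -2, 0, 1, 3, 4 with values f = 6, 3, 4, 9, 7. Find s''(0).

2

With σ_i denoting the second derivative at x_i, h_i = 2, 1, 2, 1, and Δ_i = (y_(i+1) − y_i)/h_i = -3/2, 1, 5/2, -2:
  2·σ_0 + 6·σ_1 + 1·σ_2 = 6(Δ_1 - Δ_0) = 15
  1·σ_1 + 6·σ_2 + 2·σ_3 = 6(Δ_2 - Δ_1) = 9
  2·σ_2 + 6·σ_3 + 1·σ_4 = 6(Δ_3 - Δ_2) = -27
Natural end conditions: σ_0 = σ_4 = 0.
Hence σ_0 = 0, σ_1 = 2, σ_2 = 3, σ_3 = -11/2, σ_4 = 0.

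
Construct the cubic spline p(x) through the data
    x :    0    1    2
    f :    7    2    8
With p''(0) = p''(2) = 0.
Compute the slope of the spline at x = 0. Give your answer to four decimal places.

-7.7500

With σ_i denoting the second derivative at x_i, h_i = 1, 1, and Δ_i = (y_(i+1) − y_i)/h_i = -5, 6:
  1·σ_0 + 4·σ_1 + 1·σ_2 = 6(Δ_1 - Δ_0) = 66
Natural end conditions: σ_0 = σ_2 = 0.
Forward elimination and back-substitution give σ_0 = 0, σ_1 = 33/2, σ_2 = 0.
On [0, 1], p'(x) = b_0 + 2c_0·x + 3d_0·x² with b_0 = Δ_0 - h_0(2σ_0 + σ_1)/6 = -31/4, c_0 = σ_0/2 = 0, d_0 = (σ_1 - σ_0)/(6h_0) = 11/4. So p'(0) = -31/4.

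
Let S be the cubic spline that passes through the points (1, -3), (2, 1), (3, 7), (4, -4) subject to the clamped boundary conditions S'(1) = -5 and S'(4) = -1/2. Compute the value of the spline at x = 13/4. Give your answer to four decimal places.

Write σ_i for S''(x_i). With h_i = 1, 1, 1 and divided differences Δ_i = 4, 6, -11, the continuity of S' gives the tridiagonal system
  1·σ_0 + 4·σ_1 + 1·σ_2 = 6(Δ_1 - Δ_0) = 12
  1·σ_1 + 4·σ_2 + 1·σ_3 = 6(Δ_2 - Δ_1) = -102
Clamped end conditions give two more equations: 2h_0·σ_0 + h_0·σ_1 = 6(Δ_0 - S'(1)) = 54 and h_2·σ_2 + 2h_2·σ_3 = 6(S'(4) - Δ_2) = 63.
Solving the tridiagonal system: σ_0 = 117/5, σ_1 = 36/5, σ_2 = -201/5, σ_3 = 258/5.
On [3, 4], S(x) = 7 - 31/5·(x - 3) - 201/10·(x - 3)² + 153/10·(x - 3)³.
With (x - 3) = 1/4: S(13/4) = 2837/640.

4.4328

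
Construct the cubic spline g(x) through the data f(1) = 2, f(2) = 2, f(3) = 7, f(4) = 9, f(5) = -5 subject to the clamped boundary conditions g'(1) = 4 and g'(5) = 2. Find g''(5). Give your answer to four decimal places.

Let m_i = g''(x_i). Step sizes h_i = 1, 1, 1, 1; slopes of the chords Δ_i = (y_(i+1) - y_i)/h_i = 0, 5, 2, -14.
  1·m_0 + 4·m_1 + 1·m_2 = 6(Δ_1 - Δ_0) = 30
  1·m_1 + 4·m_2 + 1·m_3 = 6(Δ_2 - Δ_1) = -18
  1·m_2 + 4·m_3 + 1·m_4 = 6(Δ_3 - Δ_2) = -96
Clamped end conditions give two more equations: 2h_0·m_0 + h_0·m_1 = 6(Δ_0 - g'(1)) = -24 and h_3·m_3 + 2h_3·m_4 = 6(g'(5) - Δ_3) = 96.
Solving: m_0 = -491/28, m_1 = 155/14, m_2 = 13/4, m_3 = -589/14, m_4 = 1933/28.

69.0357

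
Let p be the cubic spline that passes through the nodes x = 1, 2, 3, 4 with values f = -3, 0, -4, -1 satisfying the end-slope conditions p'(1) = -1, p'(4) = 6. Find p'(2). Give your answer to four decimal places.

0.0667

Put M_i = p'' at the i-th knot. Here h = (1, 1, 1) and Δ = (3, -4, 3), so the interior equations h_(i-1)·M_(i-1) + 2(h_(i-1)+h_i)·M_i + h_i·M_(i+1) = 6(Δ_i − Δ_(i-1)) read
  1·M_0 + 4·M_1 + 1·M_2 = 6(Δ_1 - Δ_0) = -42
  1·M_1 + 4·M_2 + 1·M_3 = 6(Δ_2 - Δ_1) = 42
Clamped end conditions give two more equations: 2h_0·M_0 + h_0·M_1 = 6(Δ_0 - p'(1)) = 24 and h_2·M_2 + 2h_2·M_3 = 6(p'(4) - Δ_2) = 18.
Solving the tridiagonal system: M_0 = 328/15, M_1 = -296/15, M_2 = 226/15, M_3 = 22/15.
On [2, 3], p'(x) = b_1 + 2c_1·(x - 2) + 3d_1·(x - 2)² with b_1 = Δ_1 - h_1(2M_1 + M_2)/6 = 1/15, c_1 = M_1/2 = -148/15, d_1 = (M_2 - M_1)/(6h_1) = 29/5. So p'(2) = 1/15.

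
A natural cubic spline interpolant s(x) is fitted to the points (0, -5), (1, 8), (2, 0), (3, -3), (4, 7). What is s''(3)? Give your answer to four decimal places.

16.5000

With σ_i denoting the second derivative at x_i, h_i = 1, 1, 1, 1, and Δ_i = (y_(i+1) − y_i)/h_i = 13, -8, -3, 10:
  1·σ_0 + 4·σ_1 + 1·σ_2 = 6(Δ_1 - Δ_0) = -126
  1·σ_1 + 4·σ_2 + 1·σ_3 = 6(Δ_2 - Δ_1) = 30
  1·σ_2 + 4·σ_3 + 1·σ_4 = 6(Δ_3 - Δ_2) = 78
Natural end conditions: σ_0 = σ_4 = 0.
Solving the tridiagonal system: σ_0 = 0, σ_1 = -69/2, σ_2 = 12, σ_3 = 33/2, σ_4 = 0.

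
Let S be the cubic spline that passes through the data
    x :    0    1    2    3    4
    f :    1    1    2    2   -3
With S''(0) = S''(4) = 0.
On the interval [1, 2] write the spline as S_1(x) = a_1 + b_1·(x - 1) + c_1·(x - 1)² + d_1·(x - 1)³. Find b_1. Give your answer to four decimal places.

0.5000

Write σ_i for S''(x_i). With h_i = 1, 1, 1, 1 and divided differences Δ_i = 0, 1, 0, -5, the continuity of S' gives the tridiagonal system
  1·σ_0 + 4·σ_1 + 1·σ_2 = 6(Δ_1 - Δ_0) = 6
  1·σ_1 + 4·σ_2 + 1·σ_3 = 6(Δ_2 - Δ_1) = -6
  1·σ_2 + 4·σ_3 + 1·σ_4 = 6(Δ_3 - Δ_2) = -30
Natural end conditions: σ_0 = σ_4 = 0.
Solving: σ_0 = 0, σ_1 = 3/2, σ_2 = 0, σ_3 = -15/2, σ_4 = 0.
On [1, 2], with S_1(x) = a_1 + b_1·(x - 1) + c_1·(x - 1)² + d_1·(x - 1)³: c_1 = σ_1/2 = 3/4, d_1 = (σ_2 - σ_1)/(6h_1) = -1/4, b_1 = Δ_1 - h_1(2σ_1 + σ_2)/6 = 1/2.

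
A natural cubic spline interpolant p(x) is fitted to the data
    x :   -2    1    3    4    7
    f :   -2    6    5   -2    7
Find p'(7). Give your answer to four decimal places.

7.2374

With M_i denoting the second derivative at x_i, h_i = 3, 2, 1, 3, and Δ_i = (y_(i+1) − y_i)/h_i = 8/3, -1/2, -7, 3:
  3·M_0 + 10·M_1 + 2·M_2 = 6(Δ_1 - Δ_0) = -19
  2·M_1 + 6·M_2 + 1·M_3 = 6(Δ_2 - Δ_1) = -39
  1·M_2 + 8·M_3 + 3·M_4 = 6(Δ_3 - Δ_2) = 60
Natural end conditions: M_0 = M_4 = 0.
Hence M_0 = 0, M_1 = -149/438, M_2 = -1708/219, M_3 = 1856/219, M_4 = 0.
On [4, 7], p'(x) = b_3 + 2c_3·(x - 4) + 3d_3·(x - 4)² with b_3 = Δ_3 - h_3(2M_3 + M_4)/6 = -1199/219, c_3 = M_3/2 = 928/219, d_3 = (M_4 - M_3)/(6h_3) = -928/1971. So p'(7) = 1585/219.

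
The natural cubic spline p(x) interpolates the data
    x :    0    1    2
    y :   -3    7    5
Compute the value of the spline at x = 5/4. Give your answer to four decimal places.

With M_i denoting the second derivative at x_i, h_i = 1, 1, and Δ_i = (y_(i+1) − y_i)/h_i = 10, -2:
  1·M_0 + 4·M_1 + 1·M_2 = 6(Δ_1 - Δ_0) = -72
Natural end conditions: M_0 = M_2 = 0.
Forward elimination and back-substitution give M_0 = 0, M_1 = -18, M_2 = 0.
On [1, 2], p(x) = 7 + 4·(x - 1) - 9·(x - 1)² + 3·(x - 1)³.
With (x - 1) = 1/4: p(5/4) = 479/64.

7.4844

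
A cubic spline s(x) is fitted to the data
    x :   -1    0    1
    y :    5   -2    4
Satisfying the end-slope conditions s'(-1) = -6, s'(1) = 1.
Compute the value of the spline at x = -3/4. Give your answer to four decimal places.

3.0391

Write M_i for s''(x_i). With h_i = 1, 1 and divided differences Δ_i = -7, 6, the continuity of s' gives the tridiagonal system
  1·M_0 + 4·M_1 + 1·M_2 = 6(Δ_1 - Δ_0) = 78
Clamped end conditions give two more equations: 2h_0·M_0 + h_0·M_1 = 6(Δ_0 - s'(-1)) = -6 and h_1·M_1 + 2h_1·M_2 = 6(s'(1) - Δ_1) = -30.
Solving the tridiagonal system: M_0 = -19, M_1 = 32, M_2 = -31.
On [-1, 0], s(x) = 5 - 6·(x + 1) - 19/2·(x + 1)² + 17/2·(x + 1)³.
With (x + 1) = 1/4: s(-3/4) = 389/128.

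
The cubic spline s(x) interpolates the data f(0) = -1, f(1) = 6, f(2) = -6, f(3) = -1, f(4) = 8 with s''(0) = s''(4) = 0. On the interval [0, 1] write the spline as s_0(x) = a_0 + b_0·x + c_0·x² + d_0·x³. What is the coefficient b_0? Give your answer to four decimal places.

Write σ_i for s''(x_i). With h_i = 1, 1, 1, 1 and divided differences Δ_i = 7, -12, 5, 9, the continuity of s' gives the tridiagonal system
  1·σ_0 + 4·σ_1 + 1·σ_2 = 6(Δ_1 - Δ_0) = -114
  1·σ_1 + 4·σ_2 + 1·σ_3 = 6(Δ_2 - Δ_1) = 102
  1·σ_2 + 4·σ_3 + 1·σ_4 = 6(Δ_3 - Δ_2) = 24
Natural end conditions: σ_0 = σ_4 = 0.
Hence σ_0 = 0, σ_1 = -1047/28, σ_2 = 249/7, σ_3 = -81/28, σ_4 = 0.
On [0, 1], with s_0(x) = a_0 + b_0·x + c_0·x² + d_0·x³: c_0 = σ_0/2 = 0, d_0 = (σ_1 - σ_0)/(6h_0) = -349/56, b_0 = Δ_0 - h_0(2σ_0 + σ_1)/6 = 741/56.

13.2321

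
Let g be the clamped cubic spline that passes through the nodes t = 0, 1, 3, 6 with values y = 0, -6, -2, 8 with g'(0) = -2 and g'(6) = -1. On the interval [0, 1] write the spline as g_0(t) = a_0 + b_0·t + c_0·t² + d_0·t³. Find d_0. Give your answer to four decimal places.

With σ_i denoting the second derivative at x_i, h_i = 1, 2, 3, and Δ_i = (y_(i+1) − y_i)/h_i = -6, 2, 10/3:
  1·σ_0 + 6·σ_1 + 2·σ_2 = 6(Δ_1 - Δ_0) = 48
  2·σ_1 + 10·σ_2 + 3·σ_3 = 6(Δ_2 - Δ_1) = 8
Clamped end conditions give two more equations: 2h_0·σ_0 + h_0·σ_1 = 6(Δ_0 - g'(0)) = -24 and h_2·σ_2 + 2h_2·σ_3 = 6(g'(6) - Δ_2) = -26.
Hence σ_0 = -332/19, σ_1 = 208/19, σ_2 = -2/19, σ_3 = -244/57.
On [0, 1], with g_0(t) = a_0 + b_0·t + c_0·t² + d_0·t³: c_0 = σ_0/2 = -166/19, d_0 = (σ_1 - σ_0)/(6h_0) = 90/19, b_0 = Δ_0 - h_0(2σ_0 + σ_1)/6 = -2.

4.7368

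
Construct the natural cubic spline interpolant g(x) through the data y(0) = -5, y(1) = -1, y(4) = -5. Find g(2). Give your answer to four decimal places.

-0.1111

With M_i denoting the second derivative at x_i, h_i = 1, 3, and Δ_i = (y_(i+1) − y_i)/h_i = 4, -4/3:
  1·M_0 + 8·M_1 + 3·M_2 = 6(Δ_1 - Δ_0) = -32
Natural end conditions: M_0 = M_2 = 0.
Solving: M_0 = 0, M_1 = -4, M_2 = 0.
On [1, 4], g(x) = -1 + 8/3·(x - 1) - 2·(x - 1)² + 2/9·(x - 1)³.
With (x - 1) = 1: g(2) = -1/9.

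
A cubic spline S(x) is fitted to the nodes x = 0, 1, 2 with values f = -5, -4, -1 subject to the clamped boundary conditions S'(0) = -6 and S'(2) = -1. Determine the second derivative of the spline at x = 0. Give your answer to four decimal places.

Write m_i for S''(x_i). With h_i = 1, 1 and divided differences Δ_i = 1, 3, the continuity of S' gives the tridiagonal system
  1·m_0 + 4·m_1 + 1·m_2 = 6(Δ_1 - Δ_0) = 12
Clamped end conditions give two more equations: 2h_0·m_0 + h_0·m_1 = 6(Δ_0 - S'(0)) = 42 and h_1·m_1 + 2h_1·m_2 = 6(S'(2) - Δ_1) = -24.
Solving: m_0 = 41/2, m_1 = 1, m_2 = -25/2.

20.5000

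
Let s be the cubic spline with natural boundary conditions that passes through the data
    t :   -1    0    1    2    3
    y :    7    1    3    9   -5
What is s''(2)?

-33

Let m_i = s''(x_i). Step sizes h_i = 1, 1, 1, 1; slopes of the chords Δ_i = (y_(i+1) - y_i)/h_i = -6, 2, 6, -14.
  1·m_0 + 4·m_1 + 1·m_2 = 6(Δ_1 - Δ_0) = 48
  1·m_1 + 4·m_2 + 1·m_3 = 6(Δ_2 - Δ_1) = 24
  1·m_2 + 4·m_3 + 1·m_4 = 6(Δ_3 - Δ_2) = -120
Natural end conditions: m_0 = m_4 = 0.
Solving: m_0 = 0, m_1 = 9, m_2 = 12, m_3 = -33, m_4 = 0.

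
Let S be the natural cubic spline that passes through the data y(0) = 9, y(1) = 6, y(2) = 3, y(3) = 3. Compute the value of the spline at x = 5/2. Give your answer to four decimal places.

2.7000

With σ_i denoting the second derivative at x_i, h_i = 1, 1, 1, and Δ_i = (y_(i+1) − y_i)/h_i = -3, -3, 0:
  1·σ_0 + 4·σ_1 + 1·σ_2 = 6(Δ_1 - Δ_0) = 0
  1·σ_1 + 4·σ_2 + 1·σ_3 = 6(Δ_2 - Δ_1) = 18
Natural end conditions: σ_0 = σ_3 = 0.
Hence σ_0 = 0, σ_1 = -6/5, σ_2 = 24/5, σ_3 = 0.
On [2, 3], S(x) = 3 - 8/5·(x - 2) + 12/5·(x - 2)² - 4/5·(x - 2)³.
With (x - 2) = 1/2: S(5/2) = 27/10.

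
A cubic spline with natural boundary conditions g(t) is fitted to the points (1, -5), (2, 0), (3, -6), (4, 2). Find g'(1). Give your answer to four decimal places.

Write M_i for g''(x_i). With h_i = 1, 1, 1 and divided differences Δ_i = 5, -6, 8, the continuity of g' gives the tridiagonal system
  1·M_0 + 4·M_1 + 1·M_2 = 6(Δ_1 - Δ_0) = -66
  1·M_1 + 4·M_2 + 1·M_3 = 6(Δ_2 - Δ_1) = 84
Natural end conditions: M_0 = M_3 = 0.
Forward elimination and back-substitution give M_0 = 0, M_1 = -116/5, M_2 = 134/5, M_3 = 0.
On [1, 2], g'(t) = b_0 + 2c_0·(t - 1) + 3d_0·(t - 1)² with b_0 = Δ_0 - h_0(2M_0 + M_1)/6 = 133/15, c_0 = M_0/2 = 0, d_0 = (M_1 - M_0)/(6h_0) = -58/15. So g'(1) = 133/15.

8.8667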